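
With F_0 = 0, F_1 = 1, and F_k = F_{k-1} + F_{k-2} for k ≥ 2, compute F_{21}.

Iterating the recurrence up to F_{13} = 233 and F_{12} = 144:
F_{14} = F_{13} + F_{12} = 233 + 144 = 377
F_{15} = F_{14} + F_{13} = 377 + 233 = 610
F_{16} = F_{15} + F_{14} = 610 + 377 = 987
F_{17} = F_{16} + F_{15} = 987 + 610 = 1597
F_{18} = F_{17} + F_{16} = 1597 + 987 = 2584
F_{19} = F_{18} + F_{17} = 2584 + 1597 = 4181
F_{20} = F_{19} + F_{18} = 4181 + 2584 = 6765
F_{21} = F_{20} + F_{19} = 6765 + 4181 = 10946

10946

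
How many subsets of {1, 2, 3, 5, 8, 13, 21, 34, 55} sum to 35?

4

Starting from the Zeckendorf form and repeatedly splitting a term F_k into F_{k−1} + F_{k−2} (when neither is already used) reaches every representation.
35 = 34+1 = 21+13+1 = 21+8+5+1 = … (1 more), for 4 in all.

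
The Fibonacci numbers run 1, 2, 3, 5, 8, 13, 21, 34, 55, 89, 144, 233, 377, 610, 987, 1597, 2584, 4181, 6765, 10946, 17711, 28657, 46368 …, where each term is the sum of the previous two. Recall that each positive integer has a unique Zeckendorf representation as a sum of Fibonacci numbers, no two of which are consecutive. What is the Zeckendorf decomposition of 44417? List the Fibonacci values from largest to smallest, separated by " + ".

28657 + 10946 + 4181 + 610 + 21 + 2

largest Fibonacci ≤ 44417 is 28657; 44417 − 28657 = 15760
largest Fibonacci ≤ 15760 is 10946; 15760 − 10946 = 4814
largest Fibonacci ≤ 4814 is 4181; 4814 − 4181 = 633
largest Fibonacci ≤ 633 is 610; 633 − 610 = 23
largest Fibonacci ≤ 23 is 21; 23 − 21 = 2
largest Fibonacci ≤ 2 is 2; 2 − 2 = 0
So 44417 = 28657 + 10946 + 4181 + 610 + 21 + 2, with no two terms consecutive in the sequence.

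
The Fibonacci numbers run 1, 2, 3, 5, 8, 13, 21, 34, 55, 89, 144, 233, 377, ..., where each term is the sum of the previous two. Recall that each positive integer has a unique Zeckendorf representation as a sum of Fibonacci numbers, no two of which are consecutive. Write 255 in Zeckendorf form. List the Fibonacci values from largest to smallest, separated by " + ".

233 + 21 + 1

take 233 (≤ 255); 255 − 233 = 22
take 21 (≤ 22); 22 − 21 = 1
take 1 (≤ 1); 1 − 1 = 0
So 255 = 233 + 21 + 1, with no two terms consecutive in the sequence.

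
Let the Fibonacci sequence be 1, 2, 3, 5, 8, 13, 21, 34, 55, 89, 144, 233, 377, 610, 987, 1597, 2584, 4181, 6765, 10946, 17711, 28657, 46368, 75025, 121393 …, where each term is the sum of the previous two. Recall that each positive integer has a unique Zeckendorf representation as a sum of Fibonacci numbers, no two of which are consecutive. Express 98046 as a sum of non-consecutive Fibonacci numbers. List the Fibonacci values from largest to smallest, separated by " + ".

Repeatedly subtract the largest Fibonacci number that fits:
98046: greatest Fibonacci not exceeding it is 75025, leaving 23021
23021: greatest Fibonacci not exceeding it is 17711, leaving 5310
5310: greatest Fibonacci not exceeding it is 4181, leaving 1129
1129: greatest Fibonacci not exceeding it is 987, leaving 142
142: greatest Fibonacci not exceeding it is 89, leaving 53
53: greatest Fibonacci not exceeding it is 34, leaving 19
19: greatest Fibonacci not exceeding it is 13, leaving 6
6: greatest Fibonacci not exceeding it is 5, leaving 1
1: greatest Fibonacci not exceeding it is 1, leaving 0
So 98046 = 75025 + 17711 + 4181 + 987 + 89 + 34 + 13 + 5 + 1, with no two terms consecutive in the sequence.

75025 + 17711 + 4181 + 987 + 89 + 34 + 13 + 5 + 1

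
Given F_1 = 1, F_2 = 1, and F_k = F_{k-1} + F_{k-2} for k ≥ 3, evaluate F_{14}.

Iterating the recurrence up to F_{9} = 34 and F_{8} = 21:
F_{10} = F_{9} + F_{8} = 34 + 21 = 55
F_{11} = F_{10} + F_{9} = 55 + 34 = 89
F_{12} = F_{11} + F_{10} = 89 + 55 = 144
F_{13} = F_{12} + F_{11} = 144 + 89 = 233
F_{14} = F_{13} + F_{12} = 233 + 144 = 377

377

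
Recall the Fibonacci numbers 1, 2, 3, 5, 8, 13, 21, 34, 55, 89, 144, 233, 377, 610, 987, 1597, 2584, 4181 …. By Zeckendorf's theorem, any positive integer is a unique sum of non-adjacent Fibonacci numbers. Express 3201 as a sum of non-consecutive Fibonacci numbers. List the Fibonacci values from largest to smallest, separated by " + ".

2584 + 610 + 5 + 2

Greedily peel off the largest Fibonacci term at each step:
3201: greatest Fibonacci not exceeding it is 2584, leaving 617
617: greatest Fibonacci not exceeding it is 610, leaving 7
7: greatest Fibonacci not exceeding it is 5, leaving 2
2: greatest Fibonacci not exceeding it is 2, leaving 0
So 3201 = 2584 + 610 + 5 + 2, with no two terms consecutive in the sequence.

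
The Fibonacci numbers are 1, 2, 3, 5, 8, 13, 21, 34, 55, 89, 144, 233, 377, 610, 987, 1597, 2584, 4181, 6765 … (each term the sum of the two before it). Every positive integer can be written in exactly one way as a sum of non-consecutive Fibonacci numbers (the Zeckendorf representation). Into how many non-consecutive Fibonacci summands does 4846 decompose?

4846 − 4181 = 665
665 − 610 = 55
55 − 55 = 0
4846 = 4181 + 610 + 55, which has 3 terms.

3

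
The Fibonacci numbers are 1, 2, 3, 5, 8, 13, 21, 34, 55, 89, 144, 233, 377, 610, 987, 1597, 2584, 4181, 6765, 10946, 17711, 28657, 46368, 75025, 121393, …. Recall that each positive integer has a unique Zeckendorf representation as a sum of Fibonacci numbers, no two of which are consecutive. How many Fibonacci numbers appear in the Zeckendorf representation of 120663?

8

largest Fibonacci ≤ 120663 is 75025; 120663 − 75025 = 45638
largest Fibonacci ≤ 45638 is 28657; 45638 − 28657 = 16981
largest Fibonacci ≤ 16981 is 10946; 16981 − 10946 = 6035
largest Fibonacci ≤ 6035 is 4181; 6035 − 4181 = 1854
largest Fibonacci ≤ 1854 is 1597; 1854 − 1597 = 257
largest Fibonacci ≤ 257 is 233; 257 − 233 = 24
largest Fibonacci ≤ 24 is 21; 24 − 21 = 3
largest Fibonacci ≤ 3 is 3; 3 − 3 = 0
120663 = 75025 + 28657 + 10946 + 4181 + 1597 + 233 + 21 + 3, which has 8 terms.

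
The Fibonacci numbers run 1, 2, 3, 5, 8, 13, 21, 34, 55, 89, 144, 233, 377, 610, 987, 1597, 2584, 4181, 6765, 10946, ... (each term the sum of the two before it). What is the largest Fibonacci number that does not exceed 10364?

6765 ≤ 10364 < 10946, so the largest Fibonacci number not exceeding 10364 is 6765.

6765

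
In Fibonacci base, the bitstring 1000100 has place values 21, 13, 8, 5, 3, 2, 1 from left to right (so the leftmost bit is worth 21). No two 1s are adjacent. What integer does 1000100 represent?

24

Summing the place values of the 1 bits: 21 + 3 = 24.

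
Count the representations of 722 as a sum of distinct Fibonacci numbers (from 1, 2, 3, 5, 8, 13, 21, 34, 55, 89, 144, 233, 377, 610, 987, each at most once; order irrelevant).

Each representation comes from the Zeckendorf form by replacing some F_k with F_{k−1} + F_{k−2} where possible.
722 = 610+89+21+2 = 610+89+13+8+2 = 610+55+34+21+2 = 377+233+89+21+2 = 610+89+13+5+3+2 = … (10 more), for 15 in all.

15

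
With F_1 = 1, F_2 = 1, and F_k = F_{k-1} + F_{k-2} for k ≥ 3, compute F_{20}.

Iterating the recurrence up to F_{14} = 377 and F_{13} = 233:
F_{15} = F_{14} + F_{13} = 377 + 233 = 610
F_{16} = F_{15} + F_{14} = 610 + 377 = 987
F_{17} = F_{16} + F_{15} = 987 + 610 = 1597
F_{18} = F_{17} + F_{16} = 1597 + 987 = 2584
F_{19} = F_{18} + F_{17} = 2584 + 1597 = 4181
F_{20} = F_{19} + F_{18} = 4181 + 2584 = 6765

6765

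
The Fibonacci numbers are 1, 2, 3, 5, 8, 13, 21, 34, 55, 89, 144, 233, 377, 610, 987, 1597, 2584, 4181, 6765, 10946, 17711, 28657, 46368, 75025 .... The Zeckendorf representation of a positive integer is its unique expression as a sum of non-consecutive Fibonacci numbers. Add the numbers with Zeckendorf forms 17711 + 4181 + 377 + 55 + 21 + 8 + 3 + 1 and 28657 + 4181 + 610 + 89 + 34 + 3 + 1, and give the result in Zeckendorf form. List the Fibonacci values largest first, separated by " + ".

46368 + 6765 + 2584 + 144 + 55 + 13 + 3

The two numbers are 22357 and 33575, so their sum is 55932.
Greedy algorithm:
subtract 46368 from 55932: 9564 remains
subtract 6765 from 9564: 2799 remains
subtract 2584 from 2799: 215 remains
subtract 144 from 215: 71 remains
subtract 55 from 71: 16 remains
subtract 13 from 16: 3 remains
subtract 3 from 3: 0 remains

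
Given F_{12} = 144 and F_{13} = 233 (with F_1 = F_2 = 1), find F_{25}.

75025

By F_{2k+1} = F_k² + F_{k+1}²: F_{25} = 144² + 233² = 20736 + 54289 = 75025.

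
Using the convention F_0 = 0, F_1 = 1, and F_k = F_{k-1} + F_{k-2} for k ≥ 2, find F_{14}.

Iterating the recurrence up to F_{9} = 34 and F_{8} = 21:
F_{10} = F_{9} + F_{8} = 34 + 21 = 55
F_{11} = F_{10} + F_{9} = 55 + 34 = 89
F_{12} = F_{11} + F_{10} = 89 + 55 = 144
F_{13} = F_{12} + F_{11} = 144 + 89 = 233
F_{14} = F_{13} + F_{12} = 233 + 144 = 377

377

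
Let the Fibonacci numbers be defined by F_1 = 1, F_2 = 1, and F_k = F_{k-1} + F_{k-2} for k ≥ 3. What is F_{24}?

Iterating the recurrence up to F_{19} = 4181 and F_{18} = 2584:
F_{20} = F_{19} + F_{18} = 4181 + 2584 = 6765
F_{21} = F_{20} + F_{19} = 6765 + 4181 = 10946
F_{22} = F_{21} + F_{20} = 10946 + 6765 = 17711
F_{23} = F_{22} + F_{21} = 17711 + 10946 = 28657
F_{24} = F_{23} + F_{22} = 28657 + 17711 = 46368

46368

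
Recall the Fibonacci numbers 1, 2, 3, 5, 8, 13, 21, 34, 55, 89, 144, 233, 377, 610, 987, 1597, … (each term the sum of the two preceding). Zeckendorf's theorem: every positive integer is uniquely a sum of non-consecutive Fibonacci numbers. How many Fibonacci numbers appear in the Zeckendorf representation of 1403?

4

subtract 987 from 1403: 416 remains
subtract 377 from 416: 39 remains
subtract 34 from 39: 5 remains
subtract 5 from 5: 0 remains
1403 = 987 + 377 + 34 + 5, which has 4 terms.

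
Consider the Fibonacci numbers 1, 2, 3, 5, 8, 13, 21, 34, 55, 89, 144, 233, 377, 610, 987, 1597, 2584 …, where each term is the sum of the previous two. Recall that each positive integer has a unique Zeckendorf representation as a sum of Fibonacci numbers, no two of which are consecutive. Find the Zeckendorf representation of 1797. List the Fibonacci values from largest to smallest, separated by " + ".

1597 ≤ 1797 < 2584, so take 1597; remainder 200
144 ≤ 200 < 233, so take 144; remainder 56
55 ≤ 56 < 89, so take 55; remainder 1
1 ≤ 1 < 2, so take 1; remainder 0
So 1797 = 1597 + 144 + 55 + 1, with no two terms consecutive in the sequence.

1597 + 144 + 55 + 1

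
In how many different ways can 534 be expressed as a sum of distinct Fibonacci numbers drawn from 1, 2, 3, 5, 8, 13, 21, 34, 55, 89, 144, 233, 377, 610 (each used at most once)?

15

534 = 377+144+13 = 377+144+8+5 = 377+89+55+13 = 377+144+8+3+2 = 377+89+55+8+5 = … (10 more), for 15 in all.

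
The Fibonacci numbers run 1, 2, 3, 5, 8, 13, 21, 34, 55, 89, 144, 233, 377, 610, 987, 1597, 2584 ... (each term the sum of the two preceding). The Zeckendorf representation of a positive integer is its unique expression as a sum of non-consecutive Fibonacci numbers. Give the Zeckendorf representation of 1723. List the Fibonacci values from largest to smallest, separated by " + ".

1723 − 1597 = 126
126 − 89 = 37
37 − 34 = 3
3 − 3 = 0
So 1723 = 1597 + 89 + 34 + 3, with no two terms consecutive in the sequence.

1597 + 89 + 34 + 3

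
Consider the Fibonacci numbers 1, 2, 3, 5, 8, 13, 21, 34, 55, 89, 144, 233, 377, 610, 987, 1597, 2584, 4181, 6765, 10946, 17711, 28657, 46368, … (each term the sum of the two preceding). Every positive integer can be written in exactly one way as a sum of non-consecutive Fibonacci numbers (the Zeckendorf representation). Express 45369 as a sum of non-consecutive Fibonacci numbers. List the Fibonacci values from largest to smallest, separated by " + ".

take 28657 (≤ 45369); 45369 − 28657 = 16712
take 10946 (≤ 16712); 16712 − 10946 = 5766
take 4181 (≤ 5766); 5766 − 4181 = 1585
take 987 (≤ 1585); 1585 − 987 = 598
take 377 (≤ 598); 598 − 377 = 221
take 144 (≤ 221); 221 − 144 = 77
take 55 (≤ 77); 77 − 55 = 22
take 21 (≤ 22); 22 − 21 = 1
take 1 (≤ 1); 1 − 1 = 0
So 45369 = 28657 + 10946 + 4181 + 987 + 377 + 144 + 55 + 21 + 1, with no two terms consecutive in the sequence.

28657 + 10946 + 4181 + 987 + 377 + 144 + 55 + 21 + 1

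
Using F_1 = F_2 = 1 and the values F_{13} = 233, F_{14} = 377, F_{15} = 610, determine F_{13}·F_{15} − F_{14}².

1

233·610 − 377² = 142130 − 142129 = 1. (Cassini's identity: F_{k−1}F_{k+1} − F_k² = (−1)^k.)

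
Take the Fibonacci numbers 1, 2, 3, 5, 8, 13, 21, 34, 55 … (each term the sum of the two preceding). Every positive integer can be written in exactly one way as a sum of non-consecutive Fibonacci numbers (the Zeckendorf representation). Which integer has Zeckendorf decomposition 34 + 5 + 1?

34 + 5 + 1 = 40.

40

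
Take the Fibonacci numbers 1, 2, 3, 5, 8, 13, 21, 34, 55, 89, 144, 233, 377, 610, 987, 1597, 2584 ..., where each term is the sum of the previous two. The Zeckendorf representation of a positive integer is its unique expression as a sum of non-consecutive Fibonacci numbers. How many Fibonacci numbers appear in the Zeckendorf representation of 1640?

take 1597 (≤ 1640); 1640 − 1597 = 43
take 34 (≤ 43); 43 − 34 = 9
take 8 (≤ 9); 9 − 8 = 1
take 1 (≤ 1); 1 − 1 = 0
1640 = 1597 + 34 + 8 + 1, which has 4 terms.

4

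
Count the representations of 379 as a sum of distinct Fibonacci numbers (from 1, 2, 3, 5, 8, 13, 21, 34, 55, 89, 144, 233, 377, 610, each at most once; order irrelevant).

6

Each representation comes from the Zeckendorf form by replacing some F_k with F_{k−1} + F_{k−2} where possible.
379 = 377+2 = 233+144+2 = 233+89+55+2 = 233+89+34+21+2 = … (2 more), for 6 in all.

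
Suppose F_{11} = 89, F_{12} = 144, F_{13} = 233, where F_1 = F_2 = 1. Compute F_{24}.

46368

By the addition formula F_{m+n} = F_m F_{n+1} + F_{m−1} F_n with m=13, n=11: F_{24} = 233·144 + 144·89 = 33552 + 12816 = 46368.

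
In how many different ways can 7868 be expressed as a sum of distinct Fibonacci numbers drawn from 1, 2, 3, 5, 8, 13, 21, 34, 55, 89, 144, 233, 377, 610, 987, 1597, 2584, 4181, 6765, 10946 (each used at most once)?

Each representation comes from the Zeckendorf form by replacing some F_k with F_{k−1} + F_{k−2} where possible.
7868 = 6765+987+89+21+5+1 = 6765+987+89+21+3+2+1 = 6765+987+89+13+8+5+1 = … (61 more), for 64 in all.

64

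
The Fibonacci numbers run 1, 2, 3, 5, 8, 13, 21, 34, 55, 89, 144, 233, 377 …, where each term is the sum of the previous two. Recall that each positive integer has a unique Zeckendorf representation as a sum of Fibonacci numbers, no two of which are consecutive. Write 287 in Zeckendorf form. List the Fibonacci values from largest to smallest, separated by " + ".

233 + 34 + 13 + 5 + 2

Greedily peel off the largest Fibonacci term at each step:
233 ≤ 287 < 377, so take 233; remainder 54
34 ≤ 54 < 55, so take 34; remainder 20
13 ≤ 20 < 21, so take 13; remainder 7
5 ≤ 7 < 8, so take 5; remainder 2
2 ≤ 2 < 3, so take 2; remainder 0
So 287 = 233 + 34 + 13 + 5 + 2, with no two terms consecutive in the sequence.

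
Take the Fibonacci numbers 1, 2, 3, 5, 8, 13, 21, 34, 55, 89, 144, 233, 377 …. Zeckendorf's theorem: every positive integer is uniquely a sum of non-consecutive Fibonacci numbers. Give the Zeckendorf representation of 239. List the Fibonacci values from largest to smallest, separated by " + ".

take 233 (≤ 239); 239 − 233 = 6
take 5 (≤ 6); 6 − 5 = 1
take 1 (≤ 1); 1 − 1 = 0
So 239 = 233 + 5 + 1, with no two terms consecutive in the sequence.

233 + 5 + 1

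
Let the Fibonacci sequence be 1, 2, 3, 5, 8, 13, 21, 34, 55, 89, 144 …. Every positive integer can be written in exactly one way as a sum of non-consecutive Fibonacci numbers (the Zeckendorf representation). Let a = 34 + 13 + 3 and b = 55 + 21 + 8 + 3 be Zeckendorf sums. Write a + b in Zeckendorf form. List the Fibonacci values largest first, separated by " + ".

The two numbers are 50 and 87, so their sum is 137.
Repeatedly subtract the largest Fibonacci number that fits:
137: greatest Fibonacci not exceeding it is 89, leaving 48
48: greatest Fibonacci not exceeding it is 34, leaving 14
14: greatest Fibonacci not exceeding it is 13, leaving 1
1: greatest Fibonacci not exceeding it is 1, leaving 0

89 + 34 + 13 + 1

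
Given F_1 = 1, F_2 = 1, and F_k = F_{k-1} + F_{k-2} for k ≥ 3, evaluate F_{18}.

Iterating the recurrence up to F_{14} = 377 and F_{13} = 233:
F_{15} = F_{14} + F_{13} = 377 + 233 = 610
F_{16} = F_{15} + F_{14} = 610 + 377 = 987
F_{17} = F_{16} + F_{15} = 987 + 610 = 1597
F_{18} = F_{17} + F_{16} = 1597 + 987 = 2584

2584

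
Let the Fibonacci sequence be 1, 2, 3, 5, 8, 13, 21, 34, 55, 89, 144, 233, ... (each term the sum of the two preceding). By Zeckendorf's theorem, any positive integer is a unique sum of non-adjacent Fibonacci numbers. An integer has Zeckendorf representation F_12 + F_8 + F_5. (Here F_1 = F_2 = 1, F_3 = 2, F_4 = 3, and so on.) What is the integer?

F_12 + F_8 + F_5 = 144 + 21 + 5 = 170.

170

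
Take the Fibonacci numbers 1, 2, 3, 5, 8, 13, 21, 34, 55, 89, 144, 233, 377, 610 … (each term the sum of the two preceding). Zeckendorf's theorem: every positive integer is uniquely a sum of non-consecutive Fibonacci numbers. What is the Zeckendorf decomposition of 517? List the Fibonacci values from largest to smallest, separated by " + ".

377 + 89 + 34 + 13 + 3 + 1

largest Fibonacci ≤ 517 is 377; 517 − 377 = 140
largest Fibonacci ≤ 140 is 89; 140 − 89 = 51
largest Fibonacci ≤ 51 is 34; 51 − 34 = 17
largest Fibonacci ≤ 17 is 13; 17 − 13 = 4
largest Fibonacci ≤ 4 is 3; 4 − 3 = 1
largest Fibonacci ≤ 1 is 1; 1 − 1 = 0
So 517 = 377 + 89 + 34 + 13 + 3 + 1, with no two terms consecutive in the sequence.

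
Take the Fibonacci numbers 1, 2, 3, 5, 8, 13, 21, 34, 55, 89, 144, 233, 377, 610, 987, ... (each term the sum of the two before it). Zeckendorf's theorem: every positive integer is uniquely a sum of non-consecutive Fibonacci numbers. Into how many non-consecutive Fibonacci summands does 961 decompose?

5

Repeatedly subtract the largest Fibonacci number that fits:
subtract 610 from 961: 351 remains
subtract 233 from 351: 118 remains
subtract 89 from 118: 29 remains
subtract 21 from 29: 8 remains
subtract 8 from 8: 0 remains
961 = 610 + 233 + 89 + 21 + 8, which has 5 terms.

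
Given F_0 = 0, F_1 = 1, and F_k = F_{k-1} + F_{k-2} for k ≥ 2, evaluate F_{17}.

Iterating the recurrence up to F_{12} = 144 and F_{11} = 89:
F_{13} = F_{12} + F_{11} = 144 + 89 = 233
F_{14} = F_{13} + F_{12} = 233 + 144 = 377
F_{15} = F_{14} + F_{13} = 377 + 233 = 610
F_{16} = F_{15} + F_{14} = 610 + 377 = 987
F_{17} = F_{16} + F_{15} = 987 + 610 = 1597

1597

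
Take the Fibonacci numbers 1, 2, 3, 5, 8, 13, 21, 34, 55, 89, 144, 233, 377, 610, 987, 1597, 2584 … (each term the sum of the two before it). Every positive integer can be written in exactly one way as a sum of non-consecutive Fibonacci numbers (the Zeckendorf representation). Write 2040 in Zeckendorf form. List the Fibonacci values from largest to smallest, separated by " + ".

1597 + 377 + 55 + 8 + 3

Greedily peel off the largest Fibonacci term at each step:
subtract 1597 from 2040: 443 remains
subtract 377 from 443: 66 remains
subtract 55 from 66: 11 remains
subtract 8 from 11: 3 remains
subtract 3 from 3: 0 remains
So 2040 = 1597 + 377 + 55 + 8 + 3, with no two terms consecutive in the sequence.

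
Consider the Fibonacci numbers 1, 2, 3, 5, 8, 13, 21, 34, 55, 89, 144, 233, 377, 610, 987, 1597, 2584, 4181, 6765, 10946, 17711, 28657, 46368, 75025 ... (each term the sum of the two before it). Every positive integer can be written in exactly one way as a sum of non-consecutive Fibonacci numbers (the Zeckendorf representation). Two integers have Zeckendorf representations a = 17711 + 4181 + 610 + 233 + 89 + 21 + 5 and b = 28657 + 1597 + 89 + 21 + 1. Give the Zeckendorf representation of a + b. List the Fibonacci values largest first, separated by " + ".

The two numbers are 22850 and 30365, so their sum is 53215.
Repeatedly subtract the largest Fibonacci number that fits:
largest Fibonacci ≤ 53215 is 46368; 53215 − 46368 = 6847
largest Fibonacci ≤ 6847 is 6765; 6847 − 6765 = 82
largest Fibonacci ≤ 82 is 55; 82 − 55 = 27
largest Fibonacci ≤ 27 is 21; 27 − 21 = 6
largest Fibonacci ≤ 6 is 5; 6 − 5 = 1
largest Fibonacci ≤ 1 is 1; 1 − 1 = 0

46368 + 6765 + 55 + 21 + 5 + 1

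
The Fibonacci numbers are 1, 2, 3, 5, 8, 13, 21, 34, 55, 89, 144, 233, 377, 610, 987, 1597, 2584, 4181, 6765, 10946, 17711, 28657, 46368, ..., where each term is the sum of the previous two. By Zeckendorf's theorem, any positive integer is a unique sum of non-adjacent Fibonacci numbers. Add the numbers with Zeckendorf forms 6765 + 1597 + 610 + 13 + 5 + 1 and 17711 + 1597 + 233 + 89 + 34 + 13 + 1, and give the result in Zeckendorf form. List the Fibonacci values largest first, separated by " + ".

28657 + 8 + 3 + 1

The two numbers are 8991 and 19678, so their sum is 28669.
Greedily peel off the largest Fibonacci term at each step:
take 28657 (≤ 28669); 28669 − 28657 = 12
take 8 (≤ 12); 12 − 8 = 4
take 3 (≤ 4); 4 − 3 = 1
take 1 (≤ 1); 1 − 1 = 0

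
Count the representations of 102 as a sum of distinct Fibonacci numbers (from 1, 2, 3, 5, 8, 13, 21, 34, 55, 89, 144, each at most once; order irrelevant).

8

Starting from the Zeckendorf form and repeatedly splitting a term F_k into F_{k−1} + F_{k−2} (when neither is already used) reaches every representation.
102 = 89+13 = 89+8+5 = 55+34+13 = 89+8+3+2 = … (4 more), for 8 in all.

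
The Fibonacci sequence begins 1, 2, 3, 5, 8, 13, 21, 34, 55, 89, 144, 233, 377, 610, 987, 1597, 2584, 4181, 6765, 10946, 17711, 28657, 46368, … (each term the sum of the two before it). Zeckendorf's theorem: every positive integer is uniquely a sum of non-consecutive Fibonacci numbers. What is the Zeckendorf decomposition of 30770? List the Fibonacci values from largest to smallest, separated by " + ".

28657 + 1597 + 377 + 89 + 34 + 13 + 3

largest Fibonacci ≤ 30770 is 28657; 30770 − 28657 = 2113
largest Fibonacci ≤ 2113 is 1597; 2113 − 1597 = 516
largest Fibonacci ≤ 516 is 377; 516 − 377 = 139
largest Fibonacci ≤ 139 is 89; 139 − 89 = 50
largest Fibonacci ≤ 50 is 34; 50 − 34 = 16
largest Fibonacci ≤ 16 is 13; 16 − 13 = 3
largest Fibonacci ≤ 3 is 3; 3 − 3 = 0
So 30770 = 28657 + 1597 + 377 + 89 + 34 + 13 + 3, with no two terms consecutive in the sequence.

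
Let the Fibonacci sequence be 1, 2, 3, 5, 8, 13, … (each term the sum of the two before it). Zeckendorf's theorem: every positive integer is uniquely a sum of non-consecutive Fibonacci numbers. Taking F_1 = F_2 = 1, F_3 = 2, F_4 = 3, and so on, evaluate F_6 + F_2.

F_6 + F_2 = 8 + 1 = 9.

9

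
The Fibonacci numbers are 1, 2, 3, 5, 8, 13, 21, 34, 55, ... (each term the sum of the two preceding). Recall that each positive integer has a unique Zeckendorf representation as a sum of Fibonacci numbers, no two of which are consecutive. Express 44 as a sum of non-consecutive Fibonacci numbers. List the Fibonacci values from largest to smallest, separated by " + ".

34 + 8 + 2

44: greatest Fibonacci not exceeding it is 34, leaving 10
10: greatest Fibonacci not exceeding it is 8, leaving 2
2: greatest Fibonacci not exceeding it is 2, leaving 0
So 44 = 34 + 8 + 2, with no two terms consecutive in the sequence.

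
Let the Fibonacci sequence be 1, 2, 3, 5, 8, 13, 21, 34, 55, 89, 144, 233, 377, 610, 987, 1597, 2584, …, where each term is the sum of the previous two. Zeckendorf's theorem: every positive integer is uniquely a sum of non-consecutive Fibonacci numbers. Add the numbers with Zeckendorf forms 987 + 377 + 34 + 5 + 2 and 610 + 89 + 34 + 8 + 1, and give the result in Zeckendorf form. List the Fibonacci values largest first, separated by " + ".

1597 + 377 + 144 + 21 + 8

The two numbers are 1405 and 742, so their sum is 2147.
2147: greatest Fibonacci not exceeding it is 1597, leaving 550
550: greatest Fibonacci not exceeding it is 377, leaving 173
173: greatest Fibonacci not exceeding it is 144, leaving 29
29: greatest Fibonacci not exceeding it is 21, leaving 8
8: greatest Fibonacci not exceeding it is 8, leaving 0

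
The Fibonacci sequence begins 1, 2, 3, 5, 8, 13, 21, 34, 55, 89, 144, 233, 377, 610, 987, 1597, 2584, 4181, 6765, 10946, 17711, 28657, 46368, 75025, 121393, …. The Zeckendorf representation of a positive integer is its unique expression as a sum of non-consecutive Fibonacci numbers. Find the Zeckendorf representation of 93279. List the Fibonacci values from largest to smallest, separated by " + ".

75025 + 17711 + 377 + 144 + 21 + 1

subtract 75025 from 93279: 18254 remains
subtract 17711 from 18254: 543 remains
subtract 377 from 543: 166 remains
subtract 144 from 166: 22 remains
subtract 21 from 22: 1 remains
subtract 1 from 1: 0 remains
So 93279 = 75025 + 17711 + 377 + 144 + 21 + 1, with no two terms consecutive in the sequence.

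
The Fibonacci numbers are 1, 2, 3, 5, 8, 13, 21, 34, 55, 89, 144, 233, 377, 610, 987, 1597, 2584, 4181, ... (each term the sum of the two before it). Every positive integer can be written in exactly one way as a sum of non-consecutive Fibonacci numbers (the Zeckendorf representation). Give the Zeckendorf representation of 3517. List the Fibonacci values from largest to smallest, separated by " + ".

2584 + 610 + 233 + 89 + 1

Repeatedly subtract the largest Fibonacci number that fits:
3517 − 2584 = 933
933 − 610 = 323
323 − 233 = 90
90 − 89 = 1
1 − 1 = 0
So 3517 = 2584 + 610 + 233 + 89 + 1, with no two terms consecutive in the sequence.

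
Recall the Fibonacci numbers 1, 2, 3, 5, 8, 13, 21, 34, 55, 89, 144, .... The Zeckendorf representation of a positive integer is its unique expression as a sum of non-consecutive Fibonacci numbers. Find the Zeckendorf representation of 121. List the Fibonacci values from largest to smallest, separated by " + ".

89 + 21 + 8 + 3

take 89 (≤ 121); 121 − 89 = 32
take 21 (≤ 32); 32 − 21 = 11
take 8 (≤ 11); 11 − 8 = 3
take 3 (≤ 3); 3 − 3 = 0
So 121 = 89 + 21 + 8 + 3, with no two terms consecutive in the sequence.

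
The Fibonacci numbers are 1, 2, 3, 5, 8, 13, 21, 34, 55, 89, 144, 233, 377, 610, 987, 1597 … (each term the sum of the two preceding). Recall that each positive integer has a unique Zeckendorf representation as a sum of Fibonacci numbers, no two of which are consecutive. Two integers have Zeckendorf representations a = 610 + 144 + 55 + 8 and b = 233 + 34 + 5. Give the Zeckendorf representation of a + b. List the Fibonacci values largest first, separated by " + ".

The two numbers are 817 and 272, so their sum is 1089.
Greedy algorithm:
1089 − 987 = 102
102 − 89 = 13
13 − 13 = 0

987 + 89 + 13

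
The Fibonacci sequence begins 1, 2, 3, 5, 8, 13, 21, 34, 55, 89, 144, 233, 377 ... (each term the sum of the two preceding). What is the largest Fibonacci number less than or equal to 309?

233

233 ≤ 309 < 377, so the largest Fibonacci number not exceeding 309 is 233.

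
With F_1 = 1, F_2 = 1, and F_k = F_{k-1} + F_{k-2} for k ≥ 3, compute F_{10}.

55

Iterating the recurrence up to F_{3} = 2 and F_{2} = 1:
F_{4} = F_{3} + F_{2} = 2 + 1 = 3
F_{5} = F_{4} + F_{3} = 3 + 2 = 5
F_{6} = F_{5} + F_{4} = 5 + 3 = 8
F_{7} = F_{6} + F_{5} = 8 + 5 = 13
F_{8} = F_{7} + F_{6} = 13 + 8 = 21
F_{9} = F_{8} + F_{7} = 21 + 13 = 34
F_{10} = F_{9} + F_{8} = 34 + 21 = 55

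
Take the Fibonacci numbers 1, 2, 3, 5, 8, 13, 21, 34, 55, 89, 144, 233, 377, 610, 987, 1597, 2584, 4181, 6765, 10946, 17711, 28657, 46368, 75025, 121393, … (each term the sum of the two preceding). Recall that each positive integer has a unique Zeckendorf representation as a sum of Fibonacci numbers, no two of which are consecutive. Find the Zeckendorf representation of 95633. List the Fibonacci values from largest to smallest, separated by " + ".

Greedy algorithm:
95633: greatest Fibonacci not exceeding it is 75025, leaving 20608
20608: greatest Fibonacci not exceeding it is 17711, leaving 2897
2897: greatest Fibonacci not exceeding it is 2584, leaving 313
313: greatest Fibonacci not exceeding it is 233, leaving 80
80: greatest Fibonacci not exceeding it is 55, leaving 25
25: greatest Fibonacci not exceeding it is 21, leaving 4
4: greatest Fibonacci not exceeding it is 3, leaving 1
1: greatest Fibonacci not exceeding it is 1, leaving 0
So 95633 = 75025 + 17711 + 2584 + 233 + 55 + 21 + 3 + 1, with no two terms consecutive in the sequence.

75025 + 17711 + 2584 + 233 + 55 + 21 + 3 + 1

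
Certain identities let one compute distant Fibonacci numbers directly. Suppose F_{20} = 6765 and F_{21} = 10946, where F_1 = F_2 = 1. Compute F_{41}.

165580141

By F_{2k+1} = F_k² + F_{k+1}²: F_{41} = 6765² + 10946² = 45765225 + 119814916 = 165580141.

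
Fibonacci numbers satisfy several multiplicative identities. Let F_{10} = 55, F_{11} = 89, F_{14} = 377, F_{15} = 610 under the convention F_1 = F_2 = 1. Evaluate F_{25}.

By the addition formula F_{m+n} = F_m F_{n+1} + F_{m−1} F_n with m=11, n=14: F_{25} = 89·610 + 55·377 = 54290 + 20735 = 75025.

75025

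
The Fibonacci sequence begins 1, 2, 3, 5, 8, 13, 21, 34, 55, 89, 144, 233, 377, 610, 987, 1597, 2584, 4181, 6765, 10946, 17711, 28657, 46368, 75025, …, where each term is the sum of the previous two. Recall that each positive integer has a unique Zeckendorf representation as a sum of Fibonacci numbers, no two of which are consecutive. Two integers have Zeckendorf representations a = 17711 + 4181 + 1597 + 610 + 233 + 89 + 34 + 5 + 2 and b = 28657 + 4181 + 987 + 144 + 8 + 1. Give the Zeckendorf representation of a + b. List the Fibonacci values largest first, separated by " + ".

The two numbers are 24462 and 33978, so their sum is 58440.
largest Fibonacci ≤ 58440 is 46368; 58440 − 46368 = 12072
largest Fibonacci ≤ 12072 is 10946; 12072 − 10946 = 1126
largest Fibonacci ≤ 1126 is 987; 1126 − 987 = 139
largest Fibonacci ≤ 139 is 89; 139 − 89 = 50
largest Fibonacci ≤ 50 is 34; 50 − 34 = 16
largest Fibonacci ≤ 16 is 13; 16 − 13 = 3
largest Fibonacci ≤ 3 is 3; 3 − 3 = 0

46368 + 10946 + 987 + 89 + 34 + 13 + 3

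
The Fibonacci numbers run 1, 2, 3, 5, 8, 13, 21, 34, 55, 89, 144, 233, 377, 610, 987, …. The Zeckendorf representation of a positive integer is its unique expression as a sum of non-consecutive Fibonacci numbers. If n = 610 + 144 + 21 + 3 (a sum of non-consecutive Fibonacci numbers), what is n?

610 + 144 + 21 + 3 = 778.

778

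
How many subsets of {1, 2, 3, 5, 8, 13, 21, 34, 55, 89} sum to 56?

Each representation comes from the Zeckendorf form by replacing some F_k with F_{k−1} + F_{k−2} where possible.
56 = 55+1 = 34+21+1 = 34+13+8+1 = 34+13+5+3+1 — 4 representations.

4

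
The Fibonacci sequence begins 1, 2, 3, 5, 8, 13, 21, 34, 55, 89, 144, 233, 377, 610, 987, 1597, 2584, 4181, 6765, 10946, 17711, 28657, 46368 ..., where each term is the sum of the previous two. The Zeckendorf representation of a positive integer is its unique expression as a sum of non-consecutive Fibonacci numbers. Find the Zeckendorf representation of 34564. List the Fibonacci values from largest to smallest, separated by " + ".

28657 + 4181 + 1597 + 89 + 34 + 5 + 1

Greedily peel off the largest Fibonacci term at each step:
subtract 28657 from 34564: 5907 remains
subtract 4181 from 5907: 1726 remains
subtract 1597 from 1726: 129 remains
subtract 89 from 129: 40 remains
subtract 34 from 40: 6 remains
subtract 5 from 6: 1 remains
subtract 1 from 1: 0 remains
So 34564 = 28657 + 4181 + 1597 + 89 + 34 + 5 + 1, with no two terms consecutive in the sequence.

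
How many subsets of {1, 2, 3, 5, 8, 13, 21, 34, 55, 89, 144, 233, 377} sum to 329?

5

Each representation comes from the Zeckendorf form by replacing some F_k with F_{k−1} + F_{k−2} where possible.
329 = 233+89+5+2 = 233+55+34+5+2 = 233+55+21+13+5+2 = 144+89+55+34+5+2 = 144+89+55+21+13+5+2 — 5 representations.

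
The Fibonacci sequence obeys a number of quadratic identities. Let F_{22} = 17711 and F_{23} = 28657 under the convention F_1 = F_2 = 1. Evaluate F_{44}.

By the doubling identity F_{2k} = F_k(2F_{k+1} − F_k): F_{44} = 17711·(2·28657 − 17711) = 17711·39603 = 701408733.

701408733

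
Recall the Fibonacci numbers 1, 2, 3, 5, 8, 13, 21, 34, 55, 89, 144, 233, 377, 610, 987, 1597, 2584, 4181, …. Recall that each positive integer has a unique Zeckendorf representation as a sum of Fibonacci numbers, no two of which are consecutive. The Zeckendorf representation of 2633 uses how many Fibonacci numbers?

Repeatedly subtract the largest Fibonacci number that fits:
2633 − 2584 = 49
49 − 34 = 15
15 − 13 = 2
2 − 2 = 0
2633 = 2584 + 34 + 13 + 2, which has 4 terms.

4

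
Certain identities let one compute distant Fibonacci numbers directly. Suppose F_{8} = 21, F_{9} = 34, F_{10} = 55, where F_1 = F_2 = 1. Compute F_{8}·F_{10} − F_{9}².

-1

21·55 − 34² = 1155 − 1156 = -1. (Cassini's identity: F_{k−1}F_{k+1} − F_k² = (−1)^k.)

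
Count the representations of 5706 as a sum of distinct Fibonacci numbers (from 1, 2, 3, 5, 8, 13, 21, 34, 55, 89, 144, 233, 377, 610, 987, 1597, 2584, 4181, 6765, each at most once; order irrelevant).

28

Each representation comes from the Zeckendorf form by replacing some F_k with F_{k−1} + F_{k−2} where possible.
5706 = 4181+987+377+144+13+3+1 = 4181+987+377+144+8+5+3+1 = 4181+987+377+89+55+13+3+1 = 2584+1597+987+377+144+13+3+1 = 4181+987+377+89+55+8+5+3+1 = … (23 more), for 28 in all.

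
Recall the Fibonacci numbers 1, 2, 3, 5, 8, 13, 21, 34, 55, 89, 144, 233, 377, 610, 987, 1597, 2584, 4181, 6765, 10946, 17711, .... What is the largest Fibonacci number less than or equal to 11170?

10946 ≤ 11170 < 17711, so the largest Fibonacci number not exceeding 11170 is 10946.

10946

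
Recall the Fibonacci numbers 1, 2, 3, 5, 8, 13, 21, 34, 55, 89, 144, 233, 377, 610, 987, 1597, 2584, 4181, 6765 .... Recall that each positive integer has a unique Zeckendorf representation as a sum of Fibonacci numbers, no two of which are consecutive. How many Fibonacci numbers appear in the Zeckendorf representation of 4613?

3

4613: greatest Fibonacci not exceeding it is 4181, leaving 432
432: greatest Fibonacci not exceeding it is 377, leaving 55
55: greatest Fibonacci not exceeding it is 55, leaving 0
4613 = 4181 + 377 + 55, which has 3 terms.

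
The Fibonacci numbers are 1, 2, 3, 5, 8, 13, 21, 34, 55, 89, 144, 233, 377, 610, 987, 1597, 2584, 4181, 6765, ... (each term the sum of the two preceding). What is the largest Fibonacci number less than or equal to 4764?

4181 ≤ 4764 < 6765, so the largest Fibonacci number not exceeding 4764 is 4181.

4181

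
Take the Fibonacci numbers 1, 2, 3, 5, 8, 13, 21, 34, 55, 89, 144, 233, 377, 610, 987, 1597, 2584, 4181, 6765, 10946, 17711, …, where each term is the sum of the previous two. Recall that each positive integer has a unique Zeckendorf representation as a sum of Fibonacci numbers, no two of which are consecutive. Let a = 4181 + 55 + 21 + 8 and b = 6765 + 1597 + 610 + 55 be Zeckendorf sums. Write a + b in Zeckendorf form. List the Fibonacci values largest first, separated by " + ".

10946 + 1597 + 610 + 89 + 34 + 13 + 3

The two numbers are 4265 and 9027, so their sum is 13292.
largest Fibonacci ≤ 13292 is 10946; 13292 − 10946 = 2346
largest Fibonacci ≤ 2346 is 1597; 2346 − 1597 = 749
largest Fibonacci ≤ 749 is 610; 749 − 610 = 139
largest Fibonacci ≤ 139 is 89; 139 − 89 = 50
largest Fibonacci ≤ 50 is 34; 50 − 34 = 16
largest Fibonacci ≤ 16 is 13; 16 − 13 = 3
largest Fibonacci ≤ 3 is 3; 3 − 3 = 0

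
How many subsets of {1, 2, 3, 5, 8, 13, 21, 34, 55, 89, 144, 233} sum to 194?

Starting from the Zeckendorf form and repeatedly splitting a term F_k into F_{k−1} + F_{k−2} (when neither is already used) reaches every representation.
194 = 144+34+13+3 = 144+34+13+2+1 = 144+34+8+5+3 = 89+55+34+13+3 = … (8 more), for 12 in all.

12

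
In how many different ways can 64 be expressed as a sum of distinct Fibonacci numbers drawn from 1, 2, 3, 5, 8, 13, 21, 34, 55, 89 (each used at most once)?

Each representation comes from the Zeckendorf form by replacing some F_k with F_{k−1} + F_{k−2} where possible.
64 = 55+8+1 = 55+5+3+1 = 34+21+8+1 = … (2 more), for 5 in all.

5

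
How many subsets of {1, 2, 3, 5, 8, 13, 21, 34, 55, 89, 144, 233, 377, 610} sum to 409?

Starting from the Zeckendorf form and repeatedly splitting a term F_k into F_{k−1} + F_{k−2} (when neither is already used) reaches every representation.
409 = 377+21+8+3 = 377+21+8+2+1 = 233+144+21+8+3 = … (10 more), for 13 in all.

13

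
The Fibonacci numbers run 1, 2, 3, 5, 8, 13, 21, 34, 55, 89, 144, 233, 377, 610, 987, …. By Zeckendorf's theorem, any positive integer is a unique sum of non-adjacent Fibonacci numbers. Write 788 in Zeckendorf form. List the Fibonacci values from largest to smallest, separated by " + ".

610 + 144 + 34

610 ≤ 788 < 987, so take 610; remainder 178
144 ≤ 178 < 233, so take 144; remainder 34
34 ≤ 34 < 55, so take 34; remainder 0
So 788 = 610 + 144 + 34, with no two terms consecutive in the sequence.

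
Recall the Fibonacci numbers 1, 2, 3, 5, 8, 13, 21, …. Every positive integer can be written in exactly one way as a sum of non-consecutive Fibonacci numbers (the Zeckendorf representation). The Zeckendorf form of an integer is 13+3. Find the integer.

16

13+3 = 16.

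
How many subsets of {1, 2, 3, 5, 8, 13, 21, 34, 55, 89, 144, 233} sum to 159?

6

Each representation comes from the Zeckendorf form by replacing some F_k with F_{k−1} + F_{k−2} where possible.
159 = 144+13+2 = 144+8+5+2 = 89+55+13+2 = … (3 more), for 6 in all.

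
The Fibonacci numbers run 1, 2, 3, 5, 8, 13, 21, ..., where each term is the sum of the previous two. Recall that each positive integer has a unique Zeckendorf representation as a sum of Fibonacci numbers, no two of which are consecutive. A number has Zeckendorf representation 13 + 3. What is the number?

13 + 3 = 16.

16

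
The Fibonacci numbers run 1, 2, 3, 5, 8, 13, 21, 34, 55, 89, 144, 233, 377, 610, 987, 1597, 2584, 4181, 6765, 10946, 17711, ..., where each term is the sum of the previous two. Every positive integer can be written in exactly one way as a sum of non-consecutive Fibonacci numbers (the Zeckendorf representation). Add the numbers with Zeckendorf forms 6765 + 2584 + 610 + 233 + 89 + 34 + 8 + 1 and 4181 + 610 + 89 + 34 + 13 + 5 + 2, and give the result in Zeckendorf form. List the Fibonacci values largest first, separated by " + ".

10946 + 4181 + 89 + 34 + 8

The two numbers are 10324 and 4934, so their sum is 15258.
Greedily peel off the largest Fibonacci term at each step:
15258 − 10946 = 4312
4312 − 4181 = 131
131 − 89 = 42
42 − 34 = 8
8 − 8 = 0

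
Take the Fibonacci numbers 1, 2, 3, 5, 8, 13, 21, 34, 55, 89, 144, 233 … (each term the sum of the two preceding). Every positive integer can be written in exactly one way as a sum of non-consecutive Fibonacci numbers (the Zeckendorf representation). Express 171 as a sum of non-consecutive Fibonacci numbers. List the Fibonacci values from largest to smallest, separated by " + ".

144 + 21 + 5 + 1

largest Fibonacci ≤ 171 is 144; 171 − 144 = 27
largest Fibonacci ≤ 27 is 21; 27 − 21 = 6
largest Fibonacci ≤ 6 is 5; 6 − 5 = 1
largest Fibonacci ≤ 1 is 1; 1 − 1 = 0
So 171 = 144 + 21 + 5 + 1, with no two terms consecutive in the sequence.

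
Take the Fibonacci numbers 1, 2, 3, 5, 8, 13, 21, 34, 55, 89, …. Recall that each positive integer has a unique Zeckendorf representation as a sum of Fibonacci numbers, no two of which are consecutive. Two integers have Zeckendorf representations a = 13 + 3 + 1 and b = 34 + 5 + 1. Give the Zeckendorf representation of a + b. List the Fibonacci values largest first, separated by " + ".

The two numbers are 17 and 40, so their sum is 57.
57: greatest Fibonacci not exceeding it is 55, leaving 2
2: greatest Fibonacci not exceeding it is 2, leaving 0

55 + 2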